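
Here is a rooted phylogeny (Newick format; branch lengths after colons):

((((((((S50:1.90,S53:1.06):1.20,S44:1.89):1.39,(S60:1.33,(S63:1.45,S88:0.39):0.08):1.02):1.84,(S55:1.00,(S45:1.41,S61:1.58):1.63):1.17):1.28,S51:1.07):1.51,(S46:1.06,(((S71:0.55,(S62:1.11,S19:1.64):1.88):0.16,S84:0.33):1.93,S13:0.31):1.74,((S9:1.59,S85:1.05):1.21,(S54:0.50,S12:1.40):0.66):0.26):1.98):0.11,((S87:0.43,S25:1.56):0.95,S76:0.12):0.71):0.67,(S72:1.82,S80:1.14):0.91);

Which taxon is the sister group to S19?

S19 attaches to the tree at the node subtending (S62,S19).
The other lineage descending from that same node — the sister group — is the single tip S62.

S62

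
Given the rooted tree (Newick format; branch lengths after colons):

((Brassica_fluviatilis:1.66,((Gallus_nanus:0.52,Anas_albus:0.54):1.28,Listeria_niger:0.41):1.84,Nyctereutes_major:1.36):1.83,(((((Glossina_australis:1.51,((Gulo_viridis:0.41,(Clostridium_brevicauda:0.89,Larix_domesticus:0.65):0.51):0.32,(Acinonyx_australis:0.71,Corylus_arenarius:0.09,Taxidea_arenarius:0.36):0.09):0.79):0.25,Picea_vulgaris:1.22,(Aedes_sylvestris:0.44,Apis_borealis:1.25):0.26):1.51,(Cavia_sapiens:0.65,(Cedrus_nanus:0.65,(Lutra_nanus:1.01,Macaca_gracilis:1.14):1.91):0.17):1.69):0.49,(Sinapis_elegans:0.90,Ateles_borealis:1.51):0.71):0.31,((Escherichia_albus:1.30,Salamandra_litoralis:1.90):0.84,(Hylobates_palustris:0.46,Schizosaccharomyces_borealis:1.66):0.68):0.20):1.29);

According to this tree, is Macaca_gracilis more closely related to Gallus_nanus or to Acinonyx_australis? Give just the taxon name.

Acinonyx_australis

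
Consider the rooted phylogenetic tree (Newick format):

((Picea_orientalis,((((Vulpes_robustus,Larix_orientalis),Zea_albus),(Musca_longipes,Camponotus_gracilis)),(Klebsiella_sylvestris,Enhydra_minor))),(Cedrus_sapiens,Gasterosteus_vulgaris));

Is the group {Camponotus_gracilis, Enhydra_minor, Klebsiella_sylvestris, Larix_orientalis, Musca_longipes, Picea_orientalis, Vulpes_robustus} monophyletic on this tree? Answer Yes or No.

No

The MRCA of the listed taxa subtends (Picea_orientalis,((((Vulpes_robustus,Larix_orientalis),Zea_albus),(Musca_longipes,Camponotus_gracilis)),(Klebsiella_sylvestris,Enhydra_minor))).
That clade also contains Zea_albus, which is not in the proposed group, so the group is not monophyletic.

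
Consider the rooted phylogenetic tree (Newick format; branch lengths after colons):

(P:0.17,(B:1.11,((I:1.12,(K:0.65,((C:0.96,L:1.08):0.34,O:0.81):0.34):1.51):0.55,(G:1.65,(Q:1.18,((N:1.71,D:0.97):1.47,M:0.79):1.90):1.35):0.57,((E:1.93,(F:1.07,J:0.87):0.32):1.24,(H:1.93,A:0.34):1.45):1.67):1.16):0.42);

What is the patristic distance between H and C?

The path runs H → … → MRCA → … → C; the MRCA is the node subtending ((I,(K,((C,L),O))),(G,(Q,((N,D),M))),((E,(F,J)),(H,A))).
Branch lengths along that path: 1.93 + 1.45 + 1.67 + 0.55 + 1.51 + 0.34 + 0.34 + 0.96 = 8.75.

8.75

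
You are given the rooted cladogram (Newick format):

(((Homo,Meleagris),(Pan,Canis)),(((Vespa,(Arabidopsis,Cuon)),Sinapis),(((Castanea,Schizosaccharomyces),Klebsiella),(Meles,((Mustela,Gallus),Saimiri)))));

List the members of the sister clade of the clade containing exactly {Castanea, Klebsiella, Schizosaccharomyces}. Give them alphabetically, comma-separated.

The clade containing exactly {Castanea, Klebsiella, Schizosaccharomyces} attaches to the tree at the node subtending (((Castanea,Schizosaccharomyces),Klebsiella),(Meles,((Mustela,Gallus),Saimiri))).
The other lineage descending from that same node — the sister group — is (Meles,((Mustela,Gallus),Saimiri)); its 4 tips in alphabetical order are the answer.

Gallus, Meles, Mustela, Saimiri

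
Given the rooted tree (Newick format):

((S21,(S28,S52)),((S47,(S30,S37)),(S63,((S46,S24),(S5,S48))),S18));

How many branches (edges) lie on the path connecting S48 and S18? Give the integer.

5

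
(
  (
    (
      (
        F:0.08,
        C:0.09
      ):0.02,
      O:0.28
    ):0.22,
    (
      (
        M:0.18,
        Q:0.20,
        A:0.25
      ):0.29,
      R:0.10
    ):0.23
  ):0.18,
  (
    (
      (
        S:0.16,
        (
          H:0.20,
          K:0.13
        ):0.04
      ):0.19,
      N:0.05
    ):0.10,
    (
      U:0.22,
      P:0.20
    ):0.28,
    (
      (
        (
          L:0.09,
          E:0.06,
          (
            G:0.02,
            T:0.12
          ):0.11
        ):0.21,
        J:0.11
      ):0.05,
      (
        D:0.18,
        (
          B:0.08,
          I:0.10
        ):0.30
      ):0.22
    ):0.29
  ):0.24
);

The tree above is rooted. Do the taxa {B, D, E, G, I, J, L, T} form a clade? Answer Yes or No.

Yes

The most recent common ancestor of these taxa subtends (((L,E,(G,T)),J),(D,(B,I))).
That clade has exactly 8 tips — every listed taxon and nothing else — so the group is monophyletic.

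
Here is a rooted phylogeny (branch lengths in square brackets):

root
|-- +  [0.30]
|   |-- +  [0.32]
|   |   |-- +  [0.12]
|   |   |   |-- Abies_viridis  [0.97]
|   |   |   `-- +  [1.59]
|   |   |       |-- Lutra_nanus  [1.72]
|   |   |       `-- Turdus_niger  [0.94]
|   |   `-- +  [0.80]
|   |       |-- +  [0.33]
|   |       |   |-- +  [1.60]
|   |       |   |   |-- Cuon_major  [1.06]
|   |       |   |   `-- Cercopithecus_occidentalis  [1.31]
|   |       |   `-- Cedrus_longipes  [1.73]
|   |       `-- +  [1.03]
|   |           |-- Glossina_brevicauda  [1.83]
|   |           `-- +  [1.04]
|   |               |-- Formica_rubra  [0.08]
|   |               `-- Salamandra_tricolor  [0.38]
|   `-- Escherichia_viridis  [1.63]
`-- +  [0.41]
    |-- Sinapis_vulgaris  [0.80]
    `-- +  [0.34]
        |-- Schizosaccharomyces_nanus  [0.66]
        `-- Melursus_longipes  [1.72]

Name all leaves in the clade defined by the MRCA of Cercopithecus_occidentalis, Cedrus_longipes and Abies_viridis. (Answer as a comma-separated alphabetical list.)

Abies_viridis, Cedrus_longipes, Cercopithecus_occidentalis, Cuon_major, Formica_rubra, Glossina_brevicauda, Lutra_nanus, Salamandra_tricolor, Turdus_niger

Tracing Cercopithecus_occidentalis: it sits inside (Cuon_major,Cercopithecus_occidentalis).
Tracing Cedrus_longipes: it sits inside ((Cuon_major,Cercopithecus_occidentalis),Cedrus_longipes).
Tracing Abies_viridis: it sits inside (Abies_viridis,(Lutra_nanus,Turdus_niger)).
The smallest clade enclosing all 3 is ((Abies_viridis,(Lutra_nanus,Turdus_niger)),(((Cuon_major,Cercopithecus_occidentalis),Cedrus_longipes),(Glossina_brevicauda,(Formica_rubra,Salamandra_tricolor)))); the answer is its 9 terminal taxa in alphabetical order.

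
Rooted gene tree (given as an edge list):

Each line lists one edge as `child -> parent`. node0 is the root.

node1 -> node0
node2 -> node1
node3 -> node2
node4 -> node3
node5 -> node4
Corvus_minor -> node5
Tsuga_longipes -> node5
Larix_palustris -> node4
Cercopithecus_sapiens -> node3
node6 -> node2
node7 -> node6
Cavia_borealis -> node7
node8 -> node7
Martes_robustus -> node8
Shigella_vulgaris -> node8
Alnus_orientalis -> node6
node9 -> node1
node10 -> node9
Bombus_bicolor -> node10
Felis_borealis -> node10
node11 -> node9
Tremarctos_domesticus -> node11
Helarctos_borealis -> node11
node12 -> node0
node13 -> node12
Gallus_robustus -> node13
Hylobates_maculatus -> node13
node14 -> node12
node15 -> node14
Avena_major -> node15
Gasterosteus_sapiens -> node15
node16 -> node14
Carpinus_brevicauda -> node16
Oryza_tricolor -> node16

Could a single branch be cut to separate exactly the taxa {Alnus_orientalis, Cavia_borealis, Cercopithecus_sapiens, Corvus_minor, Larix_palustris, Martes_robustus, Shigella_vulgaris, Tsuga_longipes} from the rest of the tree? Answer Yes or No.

Yes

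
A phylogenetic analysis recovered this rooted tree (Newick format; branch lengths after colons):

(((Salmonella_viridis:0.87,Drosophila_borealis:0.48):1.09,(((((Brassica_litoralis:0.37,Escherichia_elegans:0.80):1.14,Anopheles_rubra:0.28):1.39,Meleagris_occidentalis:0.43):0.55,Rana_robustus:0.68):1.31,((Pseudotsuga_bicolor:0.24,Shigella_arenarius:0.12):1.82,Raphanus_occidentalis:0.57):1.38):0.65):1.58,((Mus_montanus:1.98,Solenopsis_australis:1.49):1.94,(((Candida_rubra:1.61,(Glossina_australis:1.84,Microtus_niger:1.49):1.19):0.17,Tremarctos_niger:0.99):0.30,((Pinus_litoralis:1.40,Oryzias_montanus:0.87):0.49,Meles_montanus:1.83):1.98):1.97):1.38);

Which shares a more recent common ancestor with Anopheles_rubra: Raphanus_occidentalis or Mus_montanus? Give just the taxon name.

The MRCA of Anopheles_rubra and Raphanus_occidentalis subtends (((((Brassica_litoralis,Escherichia_elegans),Anopheles_rubra),Meleagris_occidentalis),Rana_robustus),((Pseudotsuga_bicolor,Shigella_arenarius),Raphanus_occidentalis)) (8 taxa).
The MRCA of Anopheles_rubra and Mus_montanus is the root, subtending the entire tree (19 taxa).
The first is nested inside the second, so Anopheles_rubra shares a more recent common ancestor with Raphanus_occidentalis.

Raphanus_occidentalis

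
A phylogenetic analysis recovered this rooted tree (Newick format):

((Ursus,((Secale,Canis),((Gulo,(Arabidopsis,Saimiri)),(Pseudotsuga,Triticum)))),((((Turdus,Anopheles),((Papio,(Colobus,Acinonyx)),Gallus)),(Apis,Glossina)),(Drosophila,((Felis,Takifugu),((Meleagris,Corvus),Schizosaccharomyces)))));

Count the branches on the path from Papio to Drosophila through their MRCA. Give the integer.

7

The MRCA of Papio and Drosophila is the node subtending ((((Turdus,Anopheles),((Papio,(Colobus,Acinonyx)),Gallus)),(Apis,Glossina)),(Drosophila,((Felis,Takifugu),((Meleagris,Corvus),Schizosaccharomyces)))).
From Papio up to that node: 5 branches. From Drosophila up to the same node: 2 branches. Total: 5 + 2 = 7.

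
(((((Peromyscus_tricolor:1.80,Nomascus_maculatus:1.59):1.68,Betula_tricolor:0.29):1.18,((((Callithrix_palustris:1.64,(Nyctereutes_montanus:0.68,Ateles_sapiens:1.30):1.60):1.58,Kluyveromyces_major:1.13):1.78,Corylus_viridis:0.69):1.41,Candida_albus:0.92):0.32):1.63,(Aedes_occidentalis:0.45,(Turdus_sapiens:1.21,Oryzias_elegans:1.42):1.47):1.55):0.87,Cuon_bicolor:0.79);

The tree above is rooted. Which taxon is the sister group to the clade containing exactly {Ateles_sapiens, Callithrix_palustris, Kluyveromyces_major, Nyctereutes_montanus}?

Corylus_viridis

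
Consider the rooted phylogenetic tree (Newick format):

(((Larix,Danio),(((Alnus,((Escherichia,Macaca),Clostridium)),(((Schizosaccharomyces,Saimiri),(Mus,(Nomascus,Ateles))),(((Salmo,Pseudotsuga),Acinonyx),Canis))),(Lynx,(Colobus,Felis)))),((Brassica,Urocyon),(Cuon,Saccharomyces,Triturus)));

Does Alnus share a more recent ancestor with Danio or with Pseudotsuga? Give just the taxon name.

Pseudotsuga

The MRCA of Alnus and Pseudotsuga subtends ((Alnus,((Escherichia,Macaca),Clostridium)),(((Schizosaccharomyces,Saimiri),(Mus,(Nomascus,Ateles))),(((Salmo,Pseudotsuga),Acinonyx),Canis))) (13 taxa).
The MRCA of Alnus and Danio subtends ((Larix,Danio),(((Alnus,((Escherichia,Macaca),Clostridium)),(((Schizosaccharomyces,Saimiri),(Mus,(Nomascus,Ateles))),(((Salmo,Pseudotsuga),Acinonyx),Canis))),(Lynx,(Colobus,Felis)))) (18 taxa).
The first is nested inside the second, so Alnus shares a more recent common ancestor with Pseudotsuga.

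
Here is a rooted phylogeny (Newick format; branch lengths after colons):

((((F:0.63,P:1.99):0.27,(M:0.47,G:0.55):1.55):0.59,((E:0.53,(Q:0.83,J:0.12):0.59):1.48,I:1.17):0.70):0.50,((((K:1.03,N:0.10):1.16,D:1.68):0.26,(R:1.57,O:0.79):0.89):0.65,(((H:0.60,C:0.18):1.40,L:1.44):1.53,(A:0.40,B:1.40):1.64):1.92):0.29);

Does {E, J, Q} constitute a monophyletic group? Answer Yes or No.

Yes

The most recent common ancestor of these taxa subtends (E,(Q,J)).
That clade has exactly 3 tips — every listed taxon and nothing else — so the group is monophyletic.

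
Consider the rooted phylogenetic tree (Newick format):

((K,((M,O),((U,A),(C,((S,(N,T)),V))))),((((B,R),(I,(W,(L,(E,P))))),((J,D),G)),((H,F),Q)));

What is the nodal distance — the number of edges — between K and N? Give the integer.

8

The MRCA of K and N is the node subtending (K,((M,O),((U,A),(C,((S,(N,T)),V))))).
From K up to that node: 1 branch. From N up to the same node: 7 branches. Total: 1 + 7 = 8.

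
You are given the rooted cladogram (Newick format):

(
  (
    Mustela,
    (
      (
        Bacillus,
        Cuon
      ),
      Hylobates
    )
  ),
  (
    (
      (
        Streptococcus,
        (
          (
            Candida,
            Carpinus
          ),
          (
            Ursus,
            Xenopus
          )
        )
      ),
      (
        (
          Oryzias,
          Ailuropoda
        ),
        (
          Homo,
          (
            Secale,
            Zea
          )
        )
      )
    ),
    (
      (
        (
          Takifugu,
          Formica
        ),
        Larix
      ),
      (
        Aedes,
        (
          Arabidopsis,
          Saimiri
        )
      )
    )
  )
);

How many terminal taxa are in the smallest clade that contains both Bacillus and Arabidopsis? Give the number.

20

The MRCA of Bacillus and Arabidopsis is the root, so the clade is the entire tree.
That clade contains 20 terminal taxa: Aedes, Ailuropoda, Arabidopsis, Bacillus, Candida, Carpinus, Cuon, Formica, Homo, Hylobates, Larix, Mustela, Oryzias, Saimiri, Secale, Streptococcus, Takifugu, Ursus, Xenopus, Zea.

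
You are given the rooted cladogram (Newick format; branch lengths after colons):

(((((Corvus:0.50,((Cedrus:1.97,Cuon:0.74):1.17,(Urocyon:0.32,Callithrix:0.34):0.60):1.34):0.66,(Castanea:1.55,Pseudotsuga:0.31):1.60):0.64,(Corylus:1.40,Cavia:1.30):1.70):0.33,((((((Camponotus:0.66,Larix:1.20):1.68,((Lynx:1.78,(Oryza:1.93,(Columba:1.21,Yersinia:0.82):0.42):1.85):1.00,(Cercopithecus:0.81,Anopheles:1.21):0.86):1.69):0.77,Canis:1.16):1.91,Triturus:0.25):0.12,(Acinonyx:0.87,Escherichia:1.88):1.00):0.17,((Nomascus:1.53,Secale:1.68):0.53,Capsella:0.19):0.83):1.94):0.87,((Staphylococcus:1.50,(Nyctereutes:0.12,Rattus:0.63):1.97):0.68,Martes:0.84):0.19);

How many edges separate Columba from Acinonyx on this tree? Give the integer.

The MRCA of Columba and Acinonyx is the node subtending (((((Camponotus,Larix),((Lynx,(Oryza,(Columba,Yersinia))),(Cercopithecus,Anopheles))),Canis),Triturus),(Acinonyx,Escherichia)).
From Columba up to that node: 8 branches. From Acinonyx up to the same node: 2 branches. Total: 8 + 2 = 10.

10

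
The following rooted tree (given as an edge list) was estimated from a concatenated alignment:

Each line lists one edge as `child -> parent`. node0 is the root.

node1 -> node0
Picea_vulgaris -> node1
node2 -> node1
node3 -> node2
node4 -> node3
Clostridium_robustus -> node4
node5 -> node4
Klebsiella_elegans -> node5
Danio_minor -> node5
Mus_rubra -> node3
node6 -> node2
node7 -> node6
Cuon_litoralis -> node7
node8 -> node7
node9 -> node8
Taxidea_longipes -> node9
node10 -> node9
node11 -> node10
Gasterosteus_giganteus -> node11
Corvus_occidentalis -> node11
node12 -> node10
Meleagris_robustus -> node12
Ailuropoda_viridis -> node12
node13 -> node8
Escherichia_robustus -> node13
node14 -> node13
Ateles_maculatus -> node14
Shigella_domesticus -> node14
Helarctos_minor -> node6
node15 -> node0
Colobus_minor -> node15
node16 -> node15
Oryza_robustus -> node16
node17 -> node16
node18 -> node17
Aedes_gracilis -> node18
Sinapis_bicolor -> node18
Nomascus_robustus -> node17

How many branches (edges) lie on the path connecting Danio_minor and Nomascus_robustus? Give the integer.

The MRCA of Danio_minor and Nomascus_robustus is the root of the tree.
From Danio_minor up to that node: 6 branches. From Nomascus_robustus up to the same node: 4 branches. Total: 6 + 4 = 10.

10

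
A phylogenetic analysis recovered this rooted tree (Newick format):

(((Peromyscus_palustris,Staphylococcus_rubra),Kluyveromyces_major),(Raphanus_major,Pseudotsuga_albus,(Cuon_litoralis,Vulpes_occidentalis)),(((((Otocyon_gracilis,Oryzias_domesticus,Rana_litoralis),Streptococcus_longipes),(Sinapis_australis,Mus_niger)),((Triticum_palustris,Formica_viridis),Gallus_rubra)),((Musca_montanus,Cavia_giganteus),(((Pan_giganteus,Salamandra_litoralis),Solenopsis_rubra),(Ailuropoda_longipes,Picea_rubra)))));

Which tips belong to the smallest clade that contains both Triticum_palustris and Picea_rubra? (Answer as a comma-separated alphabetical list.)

Tracing Triticum_palustris: it sits inside (Triticum_palustris,Formica_viridis).
Tracing Picea_rubra: it sits inside (Ailuropoda_longipes,Picea_rubra).
The smallest clade enclosing both is (((((Otocyon_gracilis,Oryzias_domesticus,Rana_litoralis),Streptococcus_longipes),(Sinapis_australis,Mus_niger)),((Triticum_palustris,Formica_viridis),Gallus_rubra)),((Musca_montanus,Cavia_giganteus),(((Pan_giganteus,Salamandra_litoralis),Solenopsis_rubra),(Ailuropoda_longipes,Picea_rubra)))); the answer is its 16 terminal taxa in alphabetical order.

Ailuropoda_longipes, Cavia_giganteus, Formica_viridis, Gallus_rubra, Mus_niger, Musca_montanus, Oryzias_domesticus, Otocyon_gracilis, Pan_giganteus, Picea_rubra, Rana_litoralis, Salamandra_litoralis, Sinapis_australis, Solenopsis_rubra, Streptococcus_longipes, Triticum_palustris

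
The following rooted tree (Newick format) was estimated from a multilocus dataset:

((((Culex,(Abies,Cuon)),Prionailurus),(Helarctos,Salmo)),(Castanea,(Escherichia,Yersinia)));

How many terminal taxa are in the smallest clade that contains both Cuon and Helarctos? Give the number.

6

The MRCA of Cuon and Helarctos is the node subtending (((Culex,(Abies,Cuon)),Prionailurus),(Helarctos,Salmo)).
That clade contains 6 terminal taxa: Abies, Culex, Cuon, Helarctos, Prionailurus, Salmo.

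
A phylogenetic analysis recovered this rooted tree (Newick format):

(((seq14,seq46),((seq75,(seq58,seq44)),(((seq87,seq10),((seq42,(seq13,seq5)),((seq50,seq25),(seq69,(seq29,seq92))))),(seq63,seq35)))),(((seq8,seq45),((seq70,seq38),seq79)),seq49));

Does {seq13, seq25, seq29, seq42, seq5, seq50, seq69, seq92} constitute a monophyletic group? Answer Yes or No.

Yes

The most recent common ancestor of these taxa subtends ((seq42,(seq13,seq5)),((seq50,seq25),(seq69,(seq29,seq92)))).
That clade has exactly 8 tips — every listed taxon and nothing else — so the group is monophyletic.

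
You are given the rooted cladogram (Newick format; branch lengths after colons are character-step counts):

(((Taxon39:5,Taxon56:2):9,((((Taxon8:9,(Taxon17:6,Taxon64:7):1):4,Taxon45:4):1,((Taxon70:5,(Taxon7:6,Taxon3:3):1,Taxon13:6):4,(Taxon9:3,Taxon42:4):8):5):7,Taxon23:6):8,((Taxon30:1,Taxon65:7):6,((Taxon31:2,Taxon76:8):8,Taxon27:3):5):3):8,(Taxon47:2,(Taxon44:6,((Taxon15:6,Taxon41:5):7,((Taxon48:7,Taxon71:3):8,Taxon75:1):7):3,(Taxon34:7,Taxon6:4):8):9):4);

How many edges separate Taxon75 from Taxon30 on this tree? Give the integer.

9

The MRCA of Taxon75 and Taxon30 is the root of the tree.
From Taxon75 up to that node: 5 branches. From Taxon30 up to the same node: 4 branches. Total: 5 + 4 = 9.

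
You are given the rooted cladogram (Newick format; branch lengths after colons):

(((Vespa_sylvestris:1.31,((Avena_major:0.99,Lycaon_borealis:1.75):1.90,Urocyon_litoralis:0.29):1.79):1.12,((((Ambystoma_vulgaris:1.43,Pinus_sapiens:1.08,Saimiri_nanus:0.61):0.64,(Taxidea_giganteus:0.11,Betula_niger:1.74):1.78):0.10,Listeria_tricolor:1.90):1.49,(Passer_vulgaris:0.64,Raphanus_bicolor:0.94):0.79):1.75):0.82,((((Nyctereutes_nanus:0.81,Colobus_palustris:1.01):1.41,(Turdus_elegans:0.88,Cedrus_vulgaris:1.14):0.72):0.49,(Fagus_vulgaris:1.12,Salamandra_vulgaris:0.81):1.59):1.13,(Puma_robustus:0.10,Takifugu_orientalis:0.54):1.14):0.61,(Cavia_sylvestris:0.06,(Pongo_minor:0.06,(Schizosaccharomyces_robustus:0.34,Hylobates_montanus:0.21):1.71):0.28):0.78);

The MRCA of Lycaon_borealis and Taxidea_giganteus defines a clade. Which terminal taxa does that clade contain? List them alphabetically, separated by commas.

Tracing Lycaon_borealis: it sits inside (Avena_major,Lycaon_borealis).
Tracing Taxidea_giganteus: it sits inside (Taxidea_giganteus,Betula_niger).
The smallest clade enclosing both is ((Vespa_sylvestris,((Avena_major,Lycaon_borealis),Urocyon_litoralis)),((((Ambystoma_vulgaris,Pinus_sapiens,Saimiri_nanus),(Taxidea_giganteus,Betula_niger)),Listeria_tricolor),(Passer_vulgaris,Raphanus_bicolor))); the answer is its 12 terminal taxa in alphabetical order.

Ambystoma_vulgaris, Avena_major, Betula_niger, Listeria_tricolor, Lycaon_borealis, Passer_vulgaris, Pinus_sapiens, Raphanus_bicolor, Saimiri_nanus, Taxidea_giganteus, Urocyon_litoralis, Vespa_sylvestris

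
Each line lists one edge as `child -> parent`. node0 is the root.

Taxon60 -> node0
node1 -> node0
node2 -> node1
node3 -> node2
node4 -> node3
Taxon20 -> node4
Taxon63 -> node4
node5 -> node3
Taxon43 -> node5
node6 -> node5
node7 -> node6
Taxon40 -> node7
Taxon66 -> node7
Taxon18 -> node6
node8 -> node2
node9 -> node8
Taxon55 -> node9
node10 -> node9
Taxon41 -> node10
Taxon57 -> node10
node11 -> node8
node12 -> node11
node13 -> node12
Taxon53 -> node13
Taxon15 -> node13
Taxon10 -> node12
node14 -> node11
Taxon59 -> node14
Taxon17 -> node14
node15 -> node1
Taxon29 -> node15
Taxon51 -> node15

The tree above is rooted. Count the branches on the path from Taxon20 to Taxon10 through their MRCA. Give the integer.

The MRCA of Taxon20 and Taxon10 is the node subtending (((Taxon20,Taxon63),(Taxon43,((Taxon40,Taxon66),Taxon18))),((Taxon55,(Taxon41,Taxon57)),(((Taxon53,Taxon15),Taxon10),(Taxon59,Taxon17)))).
From Taxon20 up to that node: 3 branches. From Taxon10 up to the same node: 4 branches. Total: 3 + 4 = 7.

7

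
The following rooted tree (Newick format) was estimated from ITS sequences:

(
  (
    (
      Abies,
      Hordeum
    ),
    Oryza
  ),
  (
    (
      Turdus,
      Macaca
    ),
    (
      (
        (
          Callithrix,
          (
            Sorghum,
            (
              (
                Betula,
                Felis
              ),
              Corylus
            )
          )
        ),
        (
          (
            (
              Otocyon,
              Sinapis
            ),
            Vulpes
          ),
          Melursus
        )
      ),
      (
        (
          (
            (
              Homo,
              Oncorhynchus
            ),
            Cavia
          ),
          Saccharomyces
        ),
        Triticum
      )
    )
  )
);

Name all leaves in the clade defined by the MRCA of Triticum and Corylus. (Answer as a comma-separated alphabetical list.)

Betula, Callithrix, Cavia, Corylus, Felis, Homo, Melursus, Oncorhynchus, Otocyon, Saccharomyces, Sinapis, Sorghum, Triticum, Vulpes

Tracing Triticum: it sits inside ((((Homo,Oncorhynchus),Cavia),Saccharomyces),Triticum).
Tracing Corylus: it sits inside ((Betula,Felis),Corylus).
The smallest clade enclosing both is (((Callithrix,(Sorghum,((Betula,Felis),Corylus))),(((Otocyon,Sinapis),Vulpes),Melursus)),((((Homo,Oncorhynchus),Cavia),Saccharomyces),Triticum)); the answer is its 14 terminal taxa in alphabetical order.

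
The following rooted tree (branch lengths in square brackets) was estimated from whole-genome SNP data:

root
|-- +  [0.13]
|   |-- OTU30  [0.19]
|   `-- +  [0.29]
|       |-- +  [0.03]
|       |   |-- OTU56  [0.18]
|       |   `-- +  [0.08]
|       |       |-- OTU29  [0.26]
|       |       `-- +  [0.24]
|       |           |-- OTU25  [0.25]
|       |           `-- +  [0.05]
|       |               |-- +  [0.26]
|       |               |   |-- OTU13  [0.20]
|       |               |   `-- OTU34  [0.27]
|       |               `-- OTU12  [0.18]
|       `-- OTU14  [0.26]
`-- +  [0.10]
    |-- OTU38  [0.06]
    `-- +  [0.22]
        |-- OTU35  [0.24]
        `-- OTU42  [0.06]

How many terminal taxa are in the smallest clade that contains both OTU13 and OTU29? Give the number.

5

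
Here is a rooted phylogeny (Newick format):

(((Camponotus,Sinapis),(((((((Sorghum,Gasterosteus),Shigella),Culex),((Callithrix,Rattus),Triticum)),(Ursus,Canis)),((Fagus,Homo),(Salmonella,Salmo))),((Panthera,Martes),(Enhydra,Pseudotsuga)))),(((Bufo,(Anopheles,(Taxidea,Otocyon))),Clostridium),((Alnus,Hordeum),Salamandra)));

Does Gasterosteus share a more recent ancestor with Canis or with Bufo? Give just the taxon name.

The MRCA of Gasterosteus and Canis subtends (((((Sorghum,Gasterosteus),Shigella),Culex),((Callithrix,Rattus),Triticum)),(Ursus,Canis)) (9 taxa).
The MRCA of Gasterosteus and Bufo is the root, subtending the entire tree (27 taxa).
The first is nested inside the second, so Gasterosteus shares a more recent common ancestor with Canis.

Canis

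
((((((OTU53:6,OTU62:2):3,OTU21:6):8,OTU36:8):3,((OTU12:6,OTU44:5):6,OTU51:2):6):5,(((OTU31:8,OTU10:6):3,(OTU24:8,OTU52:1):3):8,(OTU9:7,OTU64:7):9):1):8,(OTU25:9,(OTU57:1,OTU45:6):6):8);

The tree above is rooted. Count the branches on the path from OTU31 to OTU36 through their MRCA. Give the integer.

The MRCA of OTU31 and OTU36 is the node subtending (((((OTU53,OTU62),OTU21),OTU36),((OTU12,OTU44),OTU51)),(((OTU31,OTU10),(OTU24,OTU52)),(OTU9,OTU64))).
From OTU31 up to that node: 4 branches. From OTU36 up to the same node: 3 branches. Total: 4 + 3 = 7.

7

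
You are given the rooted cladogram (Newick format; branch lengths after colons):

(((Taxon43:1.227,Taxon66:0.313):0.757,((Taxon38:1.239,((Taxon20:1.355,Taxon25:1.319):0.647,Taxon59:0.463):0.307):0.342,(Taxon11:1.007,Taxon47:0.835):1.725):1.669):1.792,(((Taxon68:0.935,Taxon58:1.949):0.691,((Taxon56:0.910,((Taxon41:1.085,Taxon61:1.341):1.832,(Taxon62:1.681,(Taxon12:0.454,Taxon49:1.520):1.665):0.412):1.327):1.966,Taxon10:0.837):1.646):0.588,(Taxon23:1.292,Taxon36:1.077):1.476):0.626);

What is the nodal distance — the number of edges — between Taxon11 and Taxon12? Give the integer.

The MRCA of Taxon11 and Taxon12 is the root of the tree.
From Taxon11 up to that node: 4 branches. From Taxon12 up to the same node: 8 branches. Total: 4 + 8 = 12.

12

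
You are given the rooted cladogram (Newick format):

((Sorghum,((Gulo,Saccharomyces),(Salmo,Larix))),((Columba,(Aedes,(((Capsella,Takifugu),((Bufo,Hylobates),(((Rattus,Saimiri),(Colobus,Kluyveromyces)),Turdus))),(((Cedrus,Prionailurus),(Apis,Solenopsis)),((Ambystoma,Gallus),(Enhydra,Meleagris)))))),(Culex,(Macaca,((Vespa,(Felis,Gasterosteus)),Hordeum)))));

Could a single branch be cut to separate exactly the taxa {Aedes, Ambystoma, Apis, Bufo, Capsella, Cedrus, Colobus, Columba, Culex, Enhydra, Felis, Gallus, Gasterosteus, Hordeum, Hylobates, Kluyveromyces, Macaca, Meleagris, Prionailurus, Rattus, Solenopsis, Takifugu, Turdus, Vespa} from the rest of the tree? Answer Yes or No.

No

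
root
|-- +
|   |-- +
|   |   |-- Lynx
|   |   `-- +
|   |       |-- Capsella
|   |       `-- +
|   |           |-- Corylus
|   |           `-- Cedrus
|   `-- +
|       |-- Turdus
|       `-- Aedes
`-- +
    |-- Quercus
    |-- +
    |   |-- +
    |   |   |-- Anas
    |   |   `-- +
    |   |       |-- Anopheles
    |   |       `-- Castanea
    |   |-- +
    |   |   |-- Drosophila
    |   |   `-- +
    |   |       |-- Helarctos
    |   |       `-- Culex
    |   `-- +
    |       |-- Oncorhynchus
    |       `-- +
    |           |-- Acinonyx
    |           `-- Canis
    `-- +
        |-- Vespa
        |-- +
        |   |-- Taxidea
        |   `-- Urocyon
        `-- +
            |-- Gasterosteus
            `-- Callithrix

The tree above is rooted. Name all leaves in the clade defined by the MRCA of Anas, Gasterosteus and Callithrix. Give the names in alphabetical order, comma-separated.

Tracing Anas: it sits inside (Anas,(Anopheles,Castanea)).
Tracing Gasterosteus: it sits inside (Gasterosteus,Callithrix).
Tracing Callithrix: it sits inside (Gasterosteus,Callithrix).
The smallest clade enclosing all 3 is (Quercus,((Anas,(Anopheles,Castanea)),(Drosophila,(Helarctos,Culex)),(Oncorhynchus,(Acinonyx,Canis))),(Vespa,(Taxidea,Urocyon),(Gasterosteus,Callithrix))); the answer is its 15 terminal taxa in alphabetical order.

Acinonyx, Anas, Anopheles, Callithrix, Canis, Castanea, Culex, Drosophila, Gasterosteus, Helarctos, Oncorhynchus, Quercus, Taxidea, Urocyon, Vespa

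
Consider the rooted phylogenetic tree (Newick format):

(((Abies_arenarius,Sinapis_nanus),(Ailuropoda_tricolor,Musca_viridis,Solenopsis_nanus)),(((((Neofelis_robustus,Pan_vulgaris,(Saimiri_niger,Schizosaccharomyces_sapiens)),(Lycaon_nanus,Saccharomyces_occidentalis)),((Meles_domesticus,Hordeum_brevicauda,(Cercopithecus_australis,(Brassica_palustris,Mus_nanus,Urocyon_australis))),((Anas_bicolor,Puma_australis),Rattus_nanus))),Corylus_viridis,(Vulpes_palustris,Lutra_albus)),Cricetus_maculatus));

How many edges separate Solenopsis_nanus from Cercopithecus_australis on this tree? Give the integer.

The MRCA of Solenopsis_nanus and Cercopithecus_australis is the root of the tree.
From Solenopsis_nanus up to that node: 3 branches. From Cercopithecus_australis up to the same node: 7 branches. Total: 3 + 7 = 10.

10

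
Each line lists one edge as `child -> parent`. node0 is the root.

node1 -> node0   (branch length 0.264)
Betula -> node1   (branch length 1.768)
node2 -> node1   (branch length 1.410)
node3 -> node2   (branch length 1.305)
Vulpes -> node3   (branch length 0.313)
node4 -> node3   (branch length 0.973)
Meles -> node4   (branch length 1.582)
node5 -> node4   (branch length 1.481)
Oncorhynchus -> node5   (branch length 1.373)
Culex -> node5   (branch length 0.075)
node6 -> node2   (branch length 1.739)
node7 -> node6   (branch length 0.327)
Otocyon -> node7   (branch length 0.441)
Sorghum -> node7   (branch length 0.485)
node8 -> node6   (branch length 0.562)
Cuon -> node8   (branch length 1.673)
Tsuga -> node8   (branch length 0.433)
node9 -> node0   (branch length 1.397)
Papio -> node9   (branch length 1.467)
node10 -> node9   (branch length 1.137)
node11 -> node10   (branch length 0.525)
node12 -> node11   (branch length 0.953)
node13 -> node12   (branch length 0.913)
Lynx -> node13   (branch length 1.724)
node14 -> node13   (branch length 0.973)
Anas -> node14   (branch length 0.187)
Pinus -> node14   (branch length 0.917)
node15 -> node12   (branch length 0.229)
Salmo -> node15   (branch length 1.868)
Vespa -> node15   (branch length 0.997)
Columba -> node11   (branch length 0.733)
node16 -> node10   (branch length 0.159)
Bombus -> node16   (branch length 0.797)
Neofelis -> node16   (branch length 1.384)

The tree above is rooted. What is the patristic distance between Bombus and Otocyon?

The path runs Bombus → … → MRCA → … → Otocyon; the MRCA is the root of the tree.
Branch lengths along that path: 0.797 + 0.159 + 1.137 + 1.397 + 0.264 + 1.410 + 1.739 + 0.327 + 0.441 = 7.671.

7.671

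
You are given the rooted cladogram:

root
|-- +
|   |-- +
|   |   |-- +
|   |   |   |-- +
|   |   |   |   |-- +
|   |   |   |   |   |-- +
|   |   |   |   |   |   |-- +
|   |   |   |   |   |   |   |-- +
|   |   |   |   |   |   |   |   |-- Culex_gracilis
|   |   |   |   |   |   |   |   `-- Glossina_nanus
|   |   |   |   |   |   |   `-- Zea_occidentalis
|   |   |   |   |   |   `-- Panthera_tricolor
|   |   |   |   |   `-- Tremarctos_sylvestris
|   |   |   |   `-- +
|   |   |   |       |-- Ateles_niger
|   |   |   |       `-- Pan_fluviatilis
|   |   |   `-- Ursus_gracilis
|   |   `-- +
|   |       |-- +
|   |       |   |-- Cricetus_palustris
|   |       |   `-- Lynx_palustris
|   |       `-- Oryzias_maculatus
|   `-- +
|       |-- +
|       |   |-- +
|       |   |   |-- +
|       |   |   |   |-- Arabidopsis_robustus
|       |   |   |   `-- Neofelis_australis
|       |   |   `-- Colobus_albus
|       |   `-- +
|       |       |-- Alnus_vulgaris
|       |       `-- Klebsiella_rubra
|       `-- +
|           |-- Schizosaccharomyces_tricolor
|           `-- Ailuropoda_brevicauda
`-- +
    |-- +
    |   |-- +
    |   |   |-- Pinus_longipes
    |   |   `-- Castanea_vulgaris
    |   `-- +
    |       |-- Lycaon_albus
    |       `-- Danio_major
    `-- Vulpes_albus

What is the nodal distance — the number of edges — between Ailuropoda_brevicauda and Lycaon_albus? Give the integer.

8

The MRCA of Ailuropoda_brevicauda and Lycaon_albus is the root of the tree.
From Ailuropoda_brevicauda up to that node: 4 branches. From Lycaon_albus up to the same node: 4 branches. Total: 4 + 4 = 8.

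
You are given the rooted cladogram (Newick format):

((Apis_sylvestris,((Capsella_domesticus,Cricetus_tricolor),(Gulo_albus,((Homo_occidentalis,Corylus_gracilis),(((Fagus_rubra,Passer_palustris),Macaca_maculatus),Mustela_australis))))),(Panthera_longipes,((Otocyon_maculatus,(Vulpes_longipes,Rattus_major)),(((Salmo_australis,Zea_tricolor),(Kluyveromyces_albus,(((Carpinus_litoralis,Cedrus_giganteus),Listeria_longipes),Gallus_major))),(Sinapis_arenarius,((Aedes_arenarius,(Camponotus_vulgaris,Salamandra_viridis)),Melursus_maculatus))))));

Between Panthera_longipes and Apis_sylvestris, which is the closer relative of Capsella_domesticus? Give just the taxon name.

Apis_sylvestris

The MRCA of Capsella_domesticus and Apis_sylvestris subtends (Apis_sylvestris,((Capsella_domesticus,Cricetus_tricolor),(Gulo_albus,((Homo_occidentalis,Corylus_gracilis),(((Fagus_rubra,Passer_palustris),Macaca_maculatus),Mustela_australis))))) (10 taxa).
The MRCA of Capsella_domesticus and Panthera_longipes is the root, subtending the entire tree (26 taxa).
The first is nested inside the second, so Capsella_domesticus shares a more recent common ancestor with Apis_sylvestris.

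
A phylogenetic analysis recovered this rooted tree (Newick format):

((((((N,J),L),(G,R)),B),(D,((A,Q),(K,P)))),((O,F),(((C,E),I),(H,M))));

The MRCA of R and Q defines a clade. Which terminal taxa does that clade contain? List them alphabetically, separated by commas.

A, B, D, G, J, K, L, N, P, Q, R

Tracing R: it sits inside (G,R).
Tracing Q: it sits inside (A,Q).
The smallest clade enclosing both is (((((N,J),L),(G,R)),B),(D,((A,Q),(K,P)))); the answer is its 11 terminal taxa in alphabetical order.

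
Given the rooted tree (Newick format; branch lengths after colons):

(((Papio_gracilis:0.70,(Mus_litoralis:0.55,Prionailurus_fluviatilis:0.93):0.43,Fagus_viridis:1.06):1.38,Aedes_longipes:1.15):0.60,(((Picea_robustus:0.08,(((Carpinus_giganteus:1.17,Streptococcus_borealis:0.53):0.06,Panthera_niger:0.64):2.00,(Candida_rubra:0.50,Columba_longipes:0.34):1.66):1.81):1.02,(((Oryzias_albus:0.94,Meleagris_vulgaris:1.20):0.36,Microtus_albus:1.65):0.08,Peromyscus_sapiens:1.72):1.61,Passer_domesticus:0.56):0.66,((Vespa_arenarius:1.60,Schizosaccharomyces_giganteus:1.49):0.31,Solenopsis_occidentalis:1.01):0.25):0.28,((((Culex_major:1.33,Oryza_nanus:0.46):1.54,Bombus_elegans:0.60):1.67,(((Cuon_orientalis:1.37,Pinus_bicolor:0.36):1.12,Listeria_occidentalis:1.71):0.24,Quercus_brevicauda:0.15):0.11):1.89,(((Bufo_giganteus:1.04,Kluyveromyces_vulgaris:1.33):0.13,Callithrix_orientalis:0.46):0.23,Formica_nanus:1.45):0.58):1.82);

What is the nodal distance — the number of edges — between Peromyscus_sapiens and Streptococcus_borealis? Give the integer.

7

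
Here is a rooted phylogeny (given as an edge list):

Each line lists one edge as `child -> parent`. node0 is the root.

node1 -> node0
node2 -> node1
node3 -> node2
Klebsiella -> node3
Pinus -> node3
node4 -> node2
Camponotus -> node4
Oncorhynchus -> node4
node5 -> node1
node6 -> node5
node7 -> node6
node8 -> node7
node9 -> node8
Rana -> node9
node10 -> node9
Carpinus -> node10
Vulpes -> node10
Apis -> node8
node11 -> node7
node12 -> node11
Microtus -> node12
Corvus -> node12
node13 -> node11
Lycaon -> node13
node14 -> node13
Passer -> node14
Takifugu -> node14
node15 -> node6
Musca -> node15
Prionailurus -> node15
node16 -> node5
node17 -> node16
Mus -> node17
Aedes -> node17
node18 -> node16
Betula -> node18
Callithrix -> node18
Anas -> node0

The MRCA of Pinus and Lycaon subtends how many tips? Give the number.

The MRCA of Pinus and Lycaon is the node subtending (((Klebsiella,Pinus),(Camponotus,Oncorhynchus)),(((((Rana,(Carpinus,Vulpes)),Apis),((Microtus,Corvus),(Lycaon,(Passer,Takifugu)))),(Musca,Prionailurus)),((Mus,Aedes),(Betula,Callithrix)))).
That clade contains 19 terminal taxa: Aedes, Apis, Betula, Callithrix, Camponotus, Carpinus, Corvus, Klebsiella, Lycaon, Microtus, Mus, Musca, Oncorhynchus, Passer, Pinus, Prionailurus, Rana, Takifugu, Vulpes.

19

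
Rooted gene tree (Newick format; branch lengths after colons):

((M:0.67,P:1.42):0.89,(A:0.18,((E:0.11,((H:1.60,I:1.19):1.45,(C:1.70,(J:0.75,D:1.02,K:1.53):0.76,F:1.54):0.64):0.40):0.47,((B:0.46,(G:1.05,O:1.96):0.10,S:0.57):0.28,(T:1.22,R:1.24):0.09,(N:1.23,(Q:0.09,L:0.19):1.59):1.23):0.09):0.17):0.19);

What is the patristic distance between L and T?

The path runs L → … → MRCA → … → T; the MRCA is the node subtending ((B,(G,O),S),(T,R),(N,(Q,L))).
Branch lengths along that path: 0.19 + 1.59 + 1.23 + 0.09 + 1.22 = 4.32.

4.32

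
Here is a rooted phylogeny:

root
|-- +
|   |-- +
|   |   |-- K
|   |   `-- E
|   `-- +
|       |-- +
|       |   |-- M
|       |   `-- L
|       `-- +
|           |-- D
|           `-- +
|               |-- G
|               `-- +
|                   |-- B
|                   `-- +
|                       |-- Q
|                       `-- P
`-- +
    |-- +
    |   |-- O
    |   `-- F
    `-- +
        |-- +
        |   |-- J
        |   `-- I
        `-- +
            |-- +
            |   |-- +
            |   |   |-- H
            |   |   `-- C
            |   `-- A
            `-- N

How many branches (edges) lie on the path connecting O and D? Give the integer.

7

The MRCA of O and D is the root of the tree.
From O up to that node: 3 branches. From D up to the same node: 4 branches. Total: 3 + 4 = 7.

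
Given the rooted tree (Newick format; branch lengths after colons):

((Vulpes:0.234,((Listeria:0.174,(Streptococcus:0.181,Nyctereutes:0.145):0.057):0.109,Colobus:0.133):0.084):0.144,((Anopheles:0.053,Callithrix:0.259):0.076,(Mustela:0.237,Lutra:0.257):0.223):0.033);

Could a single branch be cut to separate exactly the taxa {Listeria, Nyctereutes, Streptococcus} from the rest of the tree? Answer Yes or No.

The most recent common ancestor of these taxa subtends (Listeria,(Streptococcus,Nyctereutes)).
That clade has exactly 3 tips — every listed taxon and nothing else — so the group is monophyletic.

Yes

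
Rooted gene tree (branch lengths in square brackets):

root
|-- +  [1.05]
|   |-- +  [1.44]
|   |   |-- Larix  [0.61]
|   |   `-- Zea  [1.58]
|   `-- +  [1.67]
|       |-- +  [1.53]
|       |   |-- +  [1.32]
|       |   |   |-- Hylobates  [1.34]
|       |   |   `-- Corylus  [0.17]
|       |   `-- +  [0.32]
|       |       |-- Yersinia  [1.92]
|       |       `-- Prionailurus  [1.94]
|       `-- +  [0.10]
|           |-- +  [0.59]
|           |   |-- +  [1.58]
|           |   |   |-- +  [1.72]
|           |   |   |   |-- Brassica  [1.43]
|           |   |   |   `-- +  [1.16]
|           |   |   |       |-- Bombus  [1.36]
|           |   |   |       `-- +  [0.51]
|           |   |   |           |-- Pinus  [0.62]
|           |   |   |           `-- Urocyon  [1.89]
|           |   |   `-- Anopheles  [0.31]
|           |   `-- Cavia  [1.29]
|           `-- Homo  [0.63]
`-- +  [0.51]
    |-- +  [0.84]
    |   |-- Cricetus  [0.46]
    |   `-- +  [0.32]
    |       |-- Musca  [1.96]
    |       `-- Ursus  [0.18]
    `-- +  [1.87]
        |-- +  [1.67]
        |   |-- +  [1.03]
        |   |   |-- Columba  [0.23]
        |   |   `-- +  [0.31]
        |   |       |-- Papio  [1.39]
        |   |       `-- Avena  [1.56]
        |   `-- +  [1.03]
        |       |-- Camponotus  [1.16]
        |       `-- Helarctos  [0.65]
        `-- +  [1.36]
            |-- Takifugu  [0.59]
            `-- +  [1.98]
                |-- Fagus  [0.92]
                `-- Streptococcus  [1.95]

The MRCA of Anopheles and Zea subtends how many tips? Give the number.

The MRCA of Anopheles and Zea is the node subtending ((Larix,Zea),(((Hylobates,Corylus),(Yersinia,Prionailurus)),((((Brassica,(Bombus,(Pinus,Urocyon))),Anopheles),Cavia),Homo))).
That clade contains 13 terminal taxa: Anopheles, Bombus, Brassica, Cavia, Corylus, Homo, Hylobates, Larix, Pinus, Prionailurus, Urocyon, Yersinia, Zea.

13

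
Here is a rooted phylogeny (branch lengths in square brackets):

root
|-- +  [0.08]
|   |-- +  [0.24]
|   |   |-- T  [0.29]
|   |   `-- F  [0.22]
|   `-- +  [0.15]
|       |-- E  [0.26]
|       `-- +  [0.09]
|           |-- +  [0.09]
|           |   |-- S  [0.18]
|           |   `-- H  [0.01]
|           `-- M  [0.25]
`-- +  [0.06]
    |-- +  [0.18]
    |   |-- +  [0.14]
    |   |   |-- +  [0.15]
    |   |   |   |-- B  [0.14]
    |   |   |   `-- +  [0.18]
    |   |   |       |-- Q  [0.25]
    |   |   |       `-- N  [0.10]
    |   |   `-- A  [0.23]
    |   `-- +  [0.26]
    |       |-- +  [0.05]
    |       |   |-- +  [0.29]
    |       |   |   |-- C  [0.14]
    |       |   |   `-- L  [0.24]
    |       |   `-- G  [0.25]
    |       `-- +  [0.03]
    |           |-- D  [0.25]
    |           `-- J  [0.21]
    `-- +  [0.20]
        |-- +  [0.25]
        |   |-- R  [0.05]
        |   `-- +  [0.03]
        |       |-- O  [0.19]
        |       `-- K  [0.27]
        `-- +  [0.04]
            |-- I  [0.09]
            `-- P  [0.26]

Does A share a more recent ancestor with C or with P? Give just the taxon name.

C

The MRCA of A and C subtends (((B,(Q,N)),A),(((C,L),G),(D,J))) (9 taxa).
The MRCA of A and P subtends ((((B,(Q,N)),A),(((C,L),G),(D,J))),((R,(O,K)),(I,P))) (14 taxa).
The first is nested inside the second, so A shares a more recent common ancestor with C.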